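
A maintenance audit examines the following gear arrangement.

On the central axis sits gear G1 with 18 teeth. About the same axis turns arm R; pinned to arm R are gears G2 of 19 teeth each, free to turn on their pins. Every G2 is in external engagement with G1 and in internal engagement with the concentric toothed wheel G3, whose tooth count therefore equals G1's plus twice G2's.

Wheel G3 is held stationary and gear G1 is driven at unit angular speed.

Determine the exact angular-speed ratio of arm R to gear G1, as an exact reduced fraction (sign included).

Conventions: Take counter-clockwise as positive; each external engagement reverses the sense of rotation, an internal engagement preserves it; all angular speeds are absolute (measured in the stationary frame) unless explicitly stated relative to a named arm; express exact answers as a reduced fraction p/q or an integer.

topology: planetary set — G1 18T / G2 19T / G3 56T, arm = carrier (Willis)
ring teeth: 18 + 2·19 = 56
18(ω_sun−ω_arm) = −56(ω_ring−ω_arm),  ω_ring = 0, ω_sun = 1
18(1−ω_arm) = −56(0−ω_arm)  ⇒  74·ω_arm = 18  ⇒  ω_arm = 9/37
ω_out/ω_in = 9/37

9/37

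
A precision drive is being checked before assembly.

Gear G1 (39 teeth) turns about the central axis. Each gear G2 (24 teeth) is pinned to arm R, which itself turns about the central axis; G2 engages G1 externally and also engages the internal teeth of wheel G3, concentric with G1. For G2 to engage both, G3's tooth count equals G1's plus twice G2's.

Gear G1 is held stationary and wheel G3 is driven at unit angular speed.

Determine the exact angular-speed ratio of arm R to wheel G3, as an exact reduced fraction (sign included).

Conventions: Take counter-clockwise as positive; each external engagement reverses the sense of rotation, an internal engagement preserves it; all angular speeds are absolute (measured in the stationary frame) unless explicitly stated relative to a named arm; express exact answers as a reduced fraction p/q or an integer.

topology: planetary set — G1 39T / G2 24T / G3 87T, arm = carrier (Willis)
ring teeth: 39 + 2·24 = 87
39(ω_sun−ω_arm) = −87(ω_ring−ω_arm),  ω_sun = 0, ω_ring = 1
39(0−ω_arm) = −87(1−ω_arm)  ⇒  126·ω_arm = 87  ⇒  ω_arm = 29/42
ω_out/ω_in = 29/42

29/42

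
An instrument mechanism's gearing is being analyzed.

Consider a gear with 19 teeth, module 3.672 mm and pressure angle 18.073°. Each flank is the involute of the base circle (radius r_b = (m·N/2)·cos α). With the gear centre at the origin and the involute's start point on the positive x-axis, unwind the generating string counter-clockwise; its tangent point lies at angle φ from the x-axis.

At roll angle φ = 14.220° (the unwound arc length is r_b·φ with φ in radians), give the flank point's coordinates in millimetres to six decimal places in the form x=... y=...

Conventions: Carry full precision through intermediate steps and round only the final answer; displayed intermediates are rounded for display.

x=34.168574 y=0.167952

recognized (one wheel, involute flank): single-mesh tooth geometry, m = 3.672, N = 19
pitch radius r_p = m·N/2 = 3.672·19/2 = 34.884000
base radius r_b = r_p·cos α = 34.884000·cos 18.073° = 33.162894
roll angle φ = 14.220° = 0.24818582 rad
x = r_b·(cos φ + φ·sin φ) = 34.168574
y = r_b·(sin φ − φ·cos φ) = 0.167952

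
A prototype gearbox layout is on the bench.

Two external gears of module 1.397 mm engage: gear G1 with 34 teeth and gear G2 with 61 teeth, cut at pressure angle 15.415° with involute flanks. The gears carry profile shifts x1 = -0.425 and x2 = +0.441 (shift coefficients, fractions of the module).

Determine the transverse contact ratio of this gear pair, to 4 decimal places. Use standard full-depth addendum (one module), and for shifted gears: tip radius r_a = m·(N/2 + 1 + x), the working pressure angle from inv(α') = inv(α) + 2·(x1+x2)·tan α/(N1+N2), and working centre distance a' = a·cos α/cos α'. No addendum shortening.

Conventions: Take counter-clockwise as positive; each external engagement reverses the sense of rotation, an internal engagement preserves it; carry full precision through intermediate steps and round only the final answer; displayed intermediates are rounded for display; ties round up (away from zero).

2.0275

single-mesh involute tooth geometry (34T engaging 61T at module 1.397)
base radii: r_b1 = 22.894650, r_b2 = 41.075695
tip radii: r_a1 = 24.552275, r_a2 = 44.621577
inv(α') = inv(15.415°) + 2·(-0.425+0.441)·tan α/(34+61) = 0.00677795  ⇒  α' = 15.48466°
a' = a·cos α / cos α' = 66.3575·cos 15.415°/cos 15.48466° = 66.379803
action lengths: √(r_a1²−r_b1²) = 8.868439, √(r_a2²−r_b2²) = 17.431936
base pitch p_b = π·m·cos α = 4.230921
CR = (8.868439 + 17.431936 − 66.379803·sin 15.48466°)/4.230921 = 2.027517
contact ratio ≈ 2.0275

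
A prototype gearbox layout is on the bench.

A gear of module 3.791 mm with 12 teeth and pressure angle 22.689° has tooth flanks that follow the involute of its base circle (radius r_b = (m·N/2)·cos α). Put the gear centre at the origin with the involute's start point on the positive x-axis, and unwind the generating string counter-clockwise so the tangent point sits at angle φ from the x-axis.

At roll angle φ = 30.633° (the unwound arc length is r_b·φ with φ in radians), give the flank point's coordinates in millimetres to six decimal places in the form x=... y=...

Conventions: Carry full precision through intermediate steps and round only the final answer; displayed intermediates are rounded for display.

single-mesh involute tooth geometry (12T wheel at module 3.791)
pitch radius r_p = m·N/2 = 3.791·12/2 = 22.746000
base radius r_b = r_p·cos α = 22.746000·cos 22.689° = 20.985736
roll angle φ = 30.633° = 0.53464671 rad
x = r_b·(cos φ + φ·sin φ) = 23.774132
y = r_b·(sin φ − φ·cos φ) = 1.038815

x=23.774132 y=1.038815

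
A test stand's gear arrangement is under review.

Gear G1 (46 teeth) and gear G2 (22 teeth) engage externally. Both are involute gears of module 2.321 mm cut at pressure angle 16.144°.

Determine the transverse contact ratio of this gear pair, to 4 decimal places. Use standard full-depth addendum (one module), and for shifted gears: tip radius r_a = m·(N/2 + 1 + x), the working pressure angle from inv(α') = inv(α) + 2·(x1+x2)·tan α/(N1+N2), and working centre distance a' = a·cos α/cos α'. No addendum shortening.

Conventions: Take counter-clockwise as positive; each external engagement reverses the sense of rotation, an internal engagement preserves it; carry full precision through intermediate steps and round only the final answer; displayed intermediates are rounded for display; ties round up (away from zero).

1.8590

single-mesh involute tooth geometry (46T engaging 22T at module 2.321)
base radii: r_b1 = 51.277890, r_b2 = 24.524208
tip radii: r_a1 = 55.704000, r_a2 = 27.852000
no profile shift: α' = α, a' = a
action lengths: √(r_a1²−r_b1²) = 21.760368, √(r_a2²−r_b2²) = 13.202163
base pitch p_b = π·m·cos α = 7.004097
CR = (21.760368 + 13.202163 − 78.914000·sin 16.14400°)/7.004097 = 1.858955
contact ratio ≈ 1.8590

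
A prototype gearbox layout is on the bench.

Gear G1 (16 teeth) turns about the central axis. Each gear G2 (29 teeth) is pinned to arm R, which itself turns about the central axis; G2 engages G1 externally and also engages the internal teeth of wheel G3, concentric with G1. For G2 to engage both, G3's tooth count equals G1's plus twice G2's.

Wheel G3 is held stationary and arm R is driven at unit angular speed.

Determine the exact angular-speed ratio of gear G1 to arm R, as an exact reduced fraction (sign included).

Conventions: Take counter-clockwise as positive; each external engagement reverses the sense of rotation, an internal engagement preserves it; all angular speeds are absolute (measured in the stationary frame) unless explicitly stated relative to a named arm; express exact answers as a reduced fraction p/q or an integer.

45/8

class = planetary set [G3 = 16+2·29 = 74; Willis about the carrier]
ring teeth: 16 + 2·29 = 74
16(ω_sun−ω_arm) = −74(ω_ring−ω_arm),  ω_ring = 0, ω_arm = 1
ω_sun = 1 − (74/16)(0−1) = 45/8
ω_out/ω_in = 45/8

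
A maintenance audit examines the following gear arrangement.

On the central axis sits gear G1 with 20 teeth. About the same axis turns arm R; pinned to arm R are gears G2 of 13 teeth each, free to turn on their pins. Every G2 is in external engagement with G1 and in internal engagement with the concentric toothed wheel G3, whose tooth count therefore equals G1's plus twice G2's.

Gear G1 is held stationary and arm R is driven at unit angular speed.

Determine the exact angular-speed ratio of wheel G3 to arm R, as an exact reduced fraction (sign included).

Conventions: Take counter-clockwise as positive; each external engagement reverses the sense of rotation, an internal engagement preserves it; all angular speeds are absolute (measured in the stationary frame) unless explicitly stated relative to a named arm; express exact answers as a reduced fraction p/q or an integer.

33/23

recognized (axles ride arm R): planetary set, 20/13/46 teeth
ring teeth: 20 + 2·13 = 46
20(ω_sun−ω_arm) = −46(ω_ring−ω_arm),  ω_sun = 0, ω_arm = 1
ω_ring = 1 − (20/46)(0−1) = 33/23
ω_out/ω_in = 33/23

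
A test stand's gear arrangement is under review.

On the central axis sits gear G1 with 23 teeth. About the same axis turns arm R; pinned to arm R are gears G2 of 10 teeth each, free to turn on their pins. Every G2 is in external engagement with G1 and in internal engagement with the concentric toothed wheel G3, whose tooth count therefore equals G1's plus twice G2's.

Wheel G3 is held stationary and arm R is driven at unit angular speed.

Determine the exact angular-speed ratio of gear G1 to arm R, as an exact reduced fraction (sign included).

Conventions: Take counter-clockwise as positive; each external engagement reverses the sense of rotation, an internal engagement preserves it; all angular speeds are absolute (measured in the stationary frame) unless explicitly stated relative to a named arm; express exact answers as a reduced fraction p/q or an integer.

class = planetary set [G3 = 23+2·10 = 43; Willis about the carrier]
ring teeth: 23 + 2·10 = 43
23(ω_sun−ω_arm) = −43(ω_ring−ω_arm),  ω_ring = 0, ω_arm = 1
ω_sun = 1 − (43/23)(0−1) = 66/23
ω_out/ω_in = 66/23

66/23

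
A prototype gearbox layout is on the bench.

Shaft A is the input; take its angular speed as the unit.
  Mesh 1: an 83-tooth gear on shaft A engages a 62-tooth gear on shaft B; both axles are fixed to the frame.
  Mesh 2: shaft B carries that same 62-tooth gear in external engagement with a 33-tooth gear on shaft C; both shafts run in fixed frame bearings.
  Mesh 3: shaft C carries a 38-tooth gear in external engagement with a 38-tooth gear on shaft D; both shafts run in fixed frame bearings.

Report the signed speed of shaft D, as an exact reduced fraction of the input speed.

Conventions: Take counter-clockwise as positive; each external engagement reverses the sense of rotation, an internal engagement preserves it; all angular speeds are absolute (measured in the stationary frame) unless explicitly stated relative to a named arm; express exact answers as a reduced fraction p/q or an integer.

-83/33

3-mesh fixed-axis compound train (all bearings frame-fixed)
mesh 1 [83T→62T]: |ω|/ω_in = 1×83/62 = 83/62, sense flips to −
mesh 2 [62T→33T]: |ω|/ω_in = (83/62)×62/33 = 83/33, sense flips to +
mesh 3 [38T→38T]: |ω|/ω_in = (83/33)×38/38 = 83/33, sense flips to −
signed output speed (× input speed) = -83/33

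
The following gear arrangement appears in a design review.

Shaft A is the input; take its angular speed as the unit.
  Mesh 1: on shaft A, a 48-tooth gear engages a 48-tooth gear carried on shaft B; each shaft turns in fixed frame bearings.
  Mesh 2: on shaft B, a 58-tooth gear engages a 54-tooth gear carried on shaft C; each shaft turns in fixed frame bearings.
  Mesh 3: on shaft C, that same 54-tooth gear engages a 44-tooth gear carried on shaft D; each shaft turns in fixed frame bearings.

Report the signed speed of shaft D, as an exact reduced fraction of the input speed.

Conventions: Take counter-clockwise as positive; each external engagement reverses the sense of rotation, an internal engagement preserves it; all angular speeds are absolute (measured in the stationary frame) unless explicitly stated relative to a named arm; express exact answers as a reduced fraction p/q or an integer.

-29/22

3-mesh fixed-axis compound train (all bearings frame-fixed)
mesh 1 [48T→48T]: |ω|/ω_in = 1×48/48 = 1, sense flips to −
mesh 2 [58T→54T]: |ω|/ω_in = 1×58/54 = 29/27, sense flips to +
mesh 3 [54T→44T]: |ω|/ω_in = (29/27)×54/44 = 29/22, sense flips to −
signed output speed (× input speed) = -29/22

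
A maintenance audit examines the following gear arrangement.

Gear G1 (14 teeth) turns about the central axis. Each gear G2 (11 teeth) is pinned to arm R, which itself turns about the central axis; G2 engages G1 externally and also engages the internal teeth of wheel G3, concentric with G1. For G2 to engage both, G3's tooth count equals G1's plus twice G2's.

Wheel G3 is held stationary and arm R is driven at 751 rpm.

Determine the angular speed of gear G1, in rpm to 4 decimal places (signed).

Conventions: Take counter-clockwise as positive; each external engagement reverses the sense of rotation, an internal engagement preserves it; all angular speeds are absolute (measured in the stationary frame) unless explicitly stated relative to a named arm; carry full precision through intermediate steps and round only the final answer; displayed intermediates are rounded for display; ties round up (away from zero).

+2682.1429 rpm

recognized (axles ride arm R): planetary set, 14/11/36 teeth
normalise by the input: solve with ω_arm = 1, then scale by 751 rpm
ring teeth: 14 + 2·11 = 36
14(ω_sun−ω_arm) = −36(ω_ring−ω_arm),  ω_ring = 0, ω_arm = 1
ω_sun = 1 − (36/14)(0−1) = 25/7
scale: ω_sun = 25/7 × 751 rpm = +2682.1429 rpm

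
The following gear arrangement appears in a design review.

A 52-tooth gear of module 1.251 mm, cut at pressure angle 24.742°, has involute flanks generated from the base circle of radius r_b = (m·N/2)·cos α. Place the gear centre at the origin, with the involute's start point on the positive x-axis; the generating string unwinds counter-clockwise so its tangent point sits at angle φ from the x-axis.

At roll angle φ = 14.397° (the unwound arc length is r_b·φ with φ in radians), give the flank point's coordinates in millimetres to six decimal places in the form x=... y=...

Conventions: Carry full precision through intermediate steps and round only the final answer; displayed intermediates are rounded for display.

recognized (one wheel, involute flank): single-mesh tooth geometry, m = 1.251, N = 52
pitch radius r_p = m·N/2 = 1.251·52/2 = 32.526000
base radius r_b = r_p·cos α = 32.526000·cos 24.742° = 29.540166
roll angle φ = 14.397° = 0.25127505 rad
x = r_b·(cos φ + φ·sin φ) = 30.458068
y = r_b·(sin φ − φ·cos φ) = 0.155237

x=30.458068 y=0.155237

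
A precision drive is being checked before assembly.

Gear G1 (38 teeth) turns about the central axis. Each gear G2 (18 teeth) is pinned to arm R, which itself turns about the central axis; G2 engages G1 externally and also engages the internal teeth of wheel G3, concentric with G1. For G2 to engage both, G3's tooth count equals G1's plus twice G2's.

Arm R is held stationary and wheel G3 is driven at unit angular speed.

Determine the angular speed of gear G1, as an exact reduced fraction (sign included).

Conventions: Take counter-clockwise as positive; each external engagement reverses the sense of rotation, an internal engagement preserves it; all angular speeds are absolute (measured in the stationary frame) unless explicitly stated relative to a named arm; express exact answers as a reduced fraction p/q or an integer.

-37/19

class = planetary set [G3 = 38+2·18 = 74; Willis about the carrier]
ring teeth: 38 + 2·18 = 74
38(ω_sun−ω_arm) = −74(ω_ring−ω_arm),  ω_arm = 0, ω_ring = 1
ω_sun = 0 − (74/38)(1−0) = -37/19
exact speed ratio = -37/19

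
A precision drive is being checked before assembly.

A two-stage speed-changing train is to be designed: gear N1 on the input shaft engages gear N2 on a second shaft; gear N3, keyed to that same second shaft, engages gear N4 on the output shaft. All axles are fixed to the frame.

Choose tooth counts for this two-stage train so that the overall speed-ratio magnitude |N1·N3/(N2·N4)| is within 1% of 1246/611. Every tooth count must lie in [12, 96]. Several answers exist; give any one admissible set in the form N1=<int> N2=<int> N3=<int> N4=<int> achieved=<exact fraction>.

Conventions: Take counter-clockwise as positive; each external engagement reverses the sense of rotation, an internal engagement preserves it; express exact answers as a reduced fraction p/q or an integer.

N1=14 N2=13 N3=89 N4=47 achieved=1246/611

class = fixed-axis compound train [2-stage, 1246/611 wanted]
target = 1246/611 in lowest terms: an exact hit needs N1·N3 = k·1246 and N2·N4 = k·611 for one integer k, every count in [12, 96]; additionally prefer no 1:1 stage (N1 ≠ N2, N3 ≠ N4)
k = 1: N1·N3 = 1246 = 14·89, N2·N4 = 611 = 13·47
achieved = 14·89/(13·47) = 1246/611; |achieved − target| = 0 ≤ 623/30550 ✓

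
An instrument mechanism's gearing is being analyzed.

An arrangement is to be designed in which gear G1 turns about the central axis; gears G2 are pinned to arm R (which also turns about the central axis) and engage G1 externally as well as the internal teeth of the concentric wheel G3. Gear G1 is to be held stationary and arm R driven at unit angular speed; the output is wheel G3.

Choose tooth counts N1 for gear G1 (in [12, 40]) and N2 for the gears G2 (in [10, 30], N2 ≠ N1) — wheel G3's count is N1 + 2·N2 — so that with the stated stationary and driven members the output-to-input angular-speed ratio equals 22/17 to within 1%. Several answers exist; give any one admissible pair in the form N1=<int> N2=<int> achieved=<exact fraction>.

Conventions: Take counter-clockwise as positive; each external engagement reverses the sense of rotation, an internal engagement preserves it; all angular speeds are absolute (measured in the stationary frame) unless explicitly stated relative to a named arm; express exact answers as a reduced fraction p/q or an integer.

class = planetary set [ratio 22/17 wanted; Willis about the carrier]
Willis with ω_sun = 0: ω_ring/ω_arm = (N1+N3)/N3; set equal to 22/17  ⇒  N3/N1 = 1/(22/17 − 1) = 17/5
N3 = N1 + 2·N2  ⇒  N2/N1 = (N3/N1 − 1)/2 = (17/5 − 1)/2 = 6/5
smallest multiple with N1 ≥ 12 and N2 ≥ 10: k = 3  ⇒  N1 = 3·5 = 15, N2 = 3·6 = 18 (N1 ≤ 40, N2 ≤ 30, N2 ≠ N1 ✓), N3 = 15 + 2·18 = 51
check: (N1+N3)/N3 with N1 = 15, N3 = 51 gives 22/17; |achieved − target| = 0 ≤ 11/850 ✓

N1=15 N2=18 achieved=22/17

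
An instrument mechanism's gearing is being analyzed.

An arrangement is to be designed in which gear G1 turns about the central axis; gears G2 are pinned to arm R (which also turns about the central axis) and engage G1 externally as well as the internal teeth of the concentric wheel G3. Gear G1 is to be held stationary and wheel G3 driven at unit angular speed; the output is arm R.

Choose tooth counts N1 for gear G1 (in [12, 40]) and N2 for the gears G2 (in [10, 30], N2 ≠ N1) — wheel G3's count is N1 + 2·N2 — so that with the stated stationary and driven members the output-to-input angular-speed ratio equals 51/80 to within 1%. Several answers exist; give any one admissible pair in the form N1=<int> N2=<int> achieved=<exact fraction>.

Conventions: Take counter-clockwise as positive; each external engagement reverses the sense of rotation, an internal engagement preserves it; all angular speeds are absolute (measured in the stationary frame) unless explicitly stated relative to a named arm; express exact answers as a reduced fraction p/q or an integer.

N1=29 N2=11 achieved=51/80

design class (target 51/80): planetary set
Willis with ω_sun = 0: ω_arm/ω_ring = N3/(N1+N3); set equal to 51/80  ⇒  N3/N1 = (51/80)/(1 − 51/80) = 51/29
N3 = N1 + 2·N2  ⇒  N2/N1 = (N3/N1 − 1)/2 = (51/29 − 1)/2 = 11/29
smallest multiple with N1 ≥ 12 and N2 ≥ 10: k = 1  ⇒  N1 = 1·29 = 29, N2 = 1·11 = 11 (N1 ≤ 40, N2 ≤ 30, N2 ≠ N1 ✓), N3 = 29 + 2·11 = 51
check: N3/(N1+N3) with N1 = 29, N3 = 51 gives 51/80; |achieved − target| = 0 ≤ 51/8000 ✓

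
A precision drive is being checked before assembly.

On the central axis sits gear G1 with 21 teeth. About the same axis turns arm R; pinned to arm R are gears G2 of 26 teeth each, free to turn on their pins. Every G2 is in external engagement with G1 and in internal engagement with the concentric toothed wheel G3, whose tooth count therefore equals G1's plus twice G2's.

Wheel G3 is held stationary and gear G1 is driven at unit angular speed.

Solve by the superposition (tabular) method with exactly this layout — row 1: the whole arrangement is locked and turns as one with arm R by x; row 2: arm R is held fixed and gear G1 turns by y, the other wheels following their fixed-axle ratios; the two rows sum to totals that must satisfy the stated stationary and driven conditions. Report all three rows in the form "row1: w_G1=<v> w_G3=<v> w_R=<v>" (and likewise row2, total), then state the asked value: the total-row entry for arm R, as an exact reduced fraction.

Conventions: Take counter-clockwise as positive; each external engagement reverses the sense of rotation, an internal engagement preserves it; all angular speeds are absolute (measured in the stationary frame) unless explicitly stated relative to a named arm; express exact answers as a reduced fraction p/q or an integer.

row1: w_G1=21/94 w_G3=21/94 w_R=21/94
row2: w_G1=73/94 w_G3=-21/94 w_R=0
total: w_G1=1 w_G3=0 w_R=21/94
asked value: 21/94

topology: planetary set — G1 21T / G2 26T / G3 73T, arm = carrier (Willis)
row 1: whole set turns with the arm by x
row 2 — arm fixed, fixed-axis ratios: sun y, ring −(21/73)·y, arm 0
boundary: total ω_ring = x − (21/73)·y = 0 and total ω_sun = x + y = 1  ⇒  y = 73/94, x = 21/94
row 2 ring = −(21/73)·73/94 = -21/94
totals (row 1 + row 2): sun 21/94 + 73/94 = 1, ring 21/94 + (-21/94) = 0, arm 21/94 + 0 = 21/94
asked cell (total, arm) = 21/94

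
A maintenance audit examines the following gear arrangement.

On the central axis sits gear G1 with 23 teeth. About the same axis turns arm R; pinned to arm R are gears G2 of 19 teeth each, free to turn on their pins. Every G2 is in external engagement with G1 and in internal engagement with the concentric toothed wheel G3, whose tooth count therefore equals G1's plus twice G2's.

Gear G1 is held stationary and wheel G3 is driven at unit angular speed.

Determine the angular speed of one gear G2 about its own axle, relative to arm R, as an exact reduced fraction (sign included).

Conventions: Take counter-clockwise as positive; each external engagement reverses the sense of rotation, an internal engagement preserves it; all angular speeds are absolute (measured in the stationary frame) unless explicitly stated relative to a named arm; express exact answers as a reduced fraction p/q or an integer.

class = planetary set [G3 = 23+2·19 = 61; Willis about the carrier]
ring teeth: 23 + 2·19 = 61
23(ω_sun−ω_arm) = −61(ω_ring−ω_arm),  ω_sun = 0, ω_ring = 1
23(0−ω_arm) = −61(1−ω_arm)  ⇒  84·ω_arm = 61  ⇒  ω_arm = 61/84
sun–planet mesh: 23·(0−61/84) = −19·(ω_p−ω_arm)  ⇒  ω_p−ω_arm = 1403/1596
exact speed ratio = 1403/1596

1403/1596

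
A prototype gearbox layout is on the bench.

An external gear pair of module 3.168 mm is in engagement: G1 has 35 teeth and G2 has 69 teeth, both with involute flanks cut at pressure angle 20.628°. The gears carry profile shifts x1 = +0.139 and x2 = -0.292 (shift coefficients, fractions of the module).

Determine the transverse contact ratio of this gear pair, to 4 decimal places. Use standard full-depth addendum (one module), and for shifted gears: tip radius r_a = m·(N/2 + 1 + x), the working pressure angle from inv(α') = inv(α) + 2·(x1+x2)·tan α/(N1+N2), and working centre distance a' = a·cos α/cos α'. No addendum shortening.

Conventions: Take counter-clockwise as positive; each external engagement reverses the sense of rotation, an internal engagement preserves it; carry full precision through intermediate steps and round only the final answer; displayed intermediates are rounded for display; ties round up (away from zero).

1.7212

topology: single-mesh involute geometry — m = 3.168, 35T/69T pair
base radii: r_b1 = 51.885602, r_b2 = 102.288758
tip radii: r_a1 = 59.048352, r_a2 = 111.538944
inv(α') = inv(20.628°) + 2·(+0.139-0.292)·tan α/(35+69) = 0.01529903  ⇒  α' = 20.16913°
a' = a·cos α / cos α' = 164.7360·cos 20.628°/cos 20.16913° = 164.246103
action lengths: √(r_a1²−r_b1²) = 28.188511, √(r_a2²−r_b2²) = 44.474105
base pitch p_b = π·m·cos α = 9.314481
CR = (28.188511 + 44.474105 − 164.246103·sin 20.16913°)/9.314481 = 1.721170
contact ratio ≈ 1.7212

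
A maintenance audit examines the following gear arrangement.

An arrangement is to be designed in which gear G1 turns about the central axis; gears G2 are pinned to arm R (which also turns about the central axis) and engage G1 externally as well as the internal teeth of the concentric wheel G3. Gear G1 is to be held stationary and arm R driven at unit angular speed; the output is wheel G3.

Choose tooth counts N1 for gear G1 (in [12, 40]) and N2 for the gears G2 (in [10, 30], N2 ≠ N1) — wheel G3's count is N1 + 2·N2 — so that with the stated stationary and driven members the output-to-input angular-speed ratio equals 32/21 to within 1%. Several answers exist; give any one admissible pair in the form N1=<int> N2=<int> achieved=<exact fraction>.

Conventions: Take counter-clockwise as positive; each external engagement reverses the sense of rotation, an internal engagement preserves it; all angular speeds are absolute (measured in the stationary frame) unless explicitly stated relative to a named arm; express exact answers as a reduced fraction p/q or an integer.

N1=22 N2=10 achieved=32/21

class = planetary set [ratio 32/21 wanted; Willis about the carrier]
Willis with ω_sun = 0: ω_ring/ω_arm = (N1+N3)/N3; set equal to 32/21  ⇒  N3/N1 = 1/(32/21 − 1) = 21/11
N3 = N1 + 2·N2  ⇒  N2/N1 = (N3/N1 − 1)/2 = (21/11 − 1)/2 = 5/11
smallest multiple with N1 ≥ 12 and N2 ≥ 10: k = 2  ⇒  N1 = 2·11 = 22, N2 = 2·5 = 10 (N1 ≤ 40, N2 ≤ 30, N2 ≠ N1 ✓), N3 = 22 + 2·10 = 42
check: (N1+N3)/N3 with N1 = 22, N3 = 42 gives 32/21; |achieved − target| = 0 ≤ 8/525 ✓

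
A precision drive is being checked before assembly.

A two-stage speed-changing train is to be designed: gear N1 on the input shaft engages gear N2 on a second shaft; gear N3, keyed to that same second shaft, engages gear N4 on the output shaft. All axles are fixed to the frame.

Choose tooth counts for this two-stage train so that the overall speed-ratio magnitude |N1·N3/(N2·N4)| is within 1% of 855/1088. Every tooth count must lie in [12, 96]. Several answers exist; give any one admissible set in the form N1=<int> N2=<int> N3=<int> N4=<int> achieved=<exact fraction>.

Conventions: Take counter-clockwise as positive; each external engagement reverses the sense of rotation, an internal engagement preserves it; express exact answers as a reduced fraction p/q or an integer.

topology: fixed-axis compound train — 2 stages, target 855/1088
target = 855/1088 in lowest terms: an exact hit needs N1·N3 = k·855 and N2·N4 = k·1088 for one integer k, every count in [12, 96]; additionally prefer no 1:1 stage (N1 ≠ N2, N3 ≠ N4)
k = 1: N1·N3 = 855 = 15·57, N2·N4 = 1088 = 16·68
achieved = 15·57/(16·68) = 855/1088; |achieved − target| = 0 ≤ 171/21760 ✓

N1=15 N2=16 N3=57 N4=68 achieved=855/1088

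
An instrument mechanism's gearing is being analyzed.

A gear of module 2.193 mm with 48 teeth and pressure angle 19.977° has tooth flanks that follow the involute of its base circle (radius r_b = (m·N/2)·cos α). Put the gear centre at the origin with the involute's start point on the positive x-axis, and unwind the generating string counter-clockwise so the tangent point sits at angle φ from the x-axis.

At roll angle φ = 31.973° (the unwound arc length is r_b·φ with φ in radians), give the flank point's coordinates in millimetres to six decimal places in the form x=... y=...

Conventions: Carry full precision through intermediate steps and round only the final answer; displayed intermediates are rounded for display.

x=56.577601 y=2.776997

recognized (one wheel, involute flank): single-mesh tooth geometry, m = 2.193, N = 48
pitch radius r_p = m·N/2 = 2.193·48/2 = 52.632000
base radius r_b = r_p·cos α = 52.632000·cos 19.977° = 49.465124
roll angle φ = 31.973° = 0.55803412 rad
x = r_b·(cos φ + φ·sin φ) = 56.577601
y = r_b·(sin φ − φ·cos φ) = 2.776997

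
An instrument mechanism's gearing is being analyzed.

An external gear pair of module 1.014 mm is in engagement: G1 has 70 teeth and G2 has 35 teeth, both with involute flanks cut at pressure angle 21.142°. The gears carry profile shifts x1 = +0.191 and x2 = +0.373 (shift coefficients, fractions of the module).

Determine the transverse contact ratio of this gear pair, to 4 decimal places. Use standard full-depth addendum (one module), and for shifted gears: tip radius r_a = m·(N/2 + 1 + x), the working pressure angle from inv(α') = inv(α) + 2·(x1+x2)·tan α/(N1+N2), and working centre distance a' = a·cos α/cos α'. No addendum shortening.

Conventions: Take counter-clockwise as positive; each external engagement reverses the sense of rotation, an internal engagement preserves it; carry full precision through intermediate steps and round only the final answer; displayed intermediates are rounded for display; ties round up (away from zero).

class = single-mesh tooth geometry [involute pair 70T × 35T, m = 1.014]
base radii: r_b1 = 33.101147, r_b2 = 16.550573
tip radii: r_a1 = 36.697674, r_a2 = 19.137222
inv(α') = inv(21.142°) + 2·(+0.191+0.373)·tan α/(70+35) = 0.02186717  ⇒  α' = 22.61710°
a' = a·cos α / cos α' = 53.2350·cos 21.142°/cos 22.61710° = 53.788282
action lengths: √(r_a1²−r_b1²) = 15.844033, √(r_a2²−r_b2²) = 9.607902
base pitch p_b = π·m·cos α = 2.971152
CR = (15.844033 + 9.607902 − 53.788282·sin 22.61710°)/2.971152 = 1.604270
contact ratio ≈ 1.6043

1.6043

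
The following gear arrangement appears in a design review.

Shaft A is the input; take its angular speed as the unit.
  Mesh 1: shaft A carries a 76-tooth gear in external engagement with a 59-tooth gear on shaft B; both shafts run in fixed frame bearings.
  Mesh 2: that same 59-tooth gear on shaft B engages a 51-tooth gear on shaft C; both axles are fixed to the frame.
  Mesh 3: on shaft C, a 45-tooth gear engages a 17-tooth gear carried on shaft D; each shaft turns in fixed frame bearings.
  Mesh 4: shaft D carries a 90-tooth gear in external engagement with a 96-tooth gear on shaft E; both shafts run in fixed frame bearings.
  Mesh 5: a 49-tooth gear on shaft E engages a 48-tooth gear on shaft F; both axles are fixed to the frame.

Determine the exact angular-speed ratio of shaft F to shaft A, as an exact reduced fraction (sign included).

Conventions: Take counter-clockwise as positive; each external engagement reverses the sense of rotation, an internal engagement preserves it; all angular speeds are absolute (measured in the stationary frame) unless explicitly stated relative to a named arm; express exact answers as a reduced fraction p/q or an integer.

class = fixed-axis compound train [5 meshes; 5 ratios multiply, 5 sense flips]
mesh 1 [76T→59T]: running ratio 76/59, sense −
mesh 2 [59T→51T]: running ratio 76/51, sense +
mesh 3 [45T→17T]: running ratio 1140/289, sense −
mesh 4 [90T→96T]: running ratio 4275/1156, sense +
mesh 5 [49T→48T]: running ratio 69825/18496, sense −
ω_out/ω_in = -69825/18496

-69825/18496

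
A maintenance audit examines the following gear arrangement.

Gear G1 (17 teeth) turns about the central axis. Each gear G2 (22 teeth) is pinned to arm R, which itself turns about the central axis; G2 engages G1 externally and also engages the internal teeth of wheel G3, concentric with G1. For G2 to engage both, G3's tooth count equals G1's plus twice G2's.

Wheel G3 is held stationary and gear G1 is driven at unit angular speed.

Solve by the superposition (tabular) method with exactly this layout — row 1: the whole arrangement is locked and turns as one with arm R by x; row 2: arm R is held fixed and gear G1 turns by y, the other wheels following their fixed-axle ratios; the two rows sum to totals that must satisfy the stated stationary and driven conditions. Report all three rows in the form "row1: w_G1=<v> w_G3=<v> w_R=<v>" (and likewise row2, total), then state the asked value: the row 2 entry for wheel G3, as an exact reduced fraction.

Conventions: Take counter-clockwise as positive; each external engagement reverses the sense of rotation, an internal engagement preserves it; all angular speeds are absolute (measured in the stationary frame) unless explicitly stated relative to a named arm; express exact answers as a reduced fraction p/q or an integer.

row1: w_G1=17/78 w_G3=17/78 w_R=17/78
row2: w_G1=61/78 w_G3=-17/78 w_R=0
total: w_G1=1 w_G3=0 w_R=17/78
asked value: -17/78

recognized (axles ride arm R): planetary set, 17/22/61 teeth
row 1 (train locked, turned with arm): all members turn x
row 2 (arm held, sun turns y): ω_ring = −(17/61)·y, ω_arm = 0
boundary: total ω_ring = x − (17/61)·y = 0 and total ω_sun = x + y = 1  ⇒  y = 61/78, x = 17/78
row 2 ring = −(17/61)·61/78 = -17/78
totals (row 1 + row 2): sun 17/78 + 61/78 = 1, ring 17/78 + (-17/78) = 0, arm 17/78 + 0 = 17/78
asked cell (row2, ring) = -17/78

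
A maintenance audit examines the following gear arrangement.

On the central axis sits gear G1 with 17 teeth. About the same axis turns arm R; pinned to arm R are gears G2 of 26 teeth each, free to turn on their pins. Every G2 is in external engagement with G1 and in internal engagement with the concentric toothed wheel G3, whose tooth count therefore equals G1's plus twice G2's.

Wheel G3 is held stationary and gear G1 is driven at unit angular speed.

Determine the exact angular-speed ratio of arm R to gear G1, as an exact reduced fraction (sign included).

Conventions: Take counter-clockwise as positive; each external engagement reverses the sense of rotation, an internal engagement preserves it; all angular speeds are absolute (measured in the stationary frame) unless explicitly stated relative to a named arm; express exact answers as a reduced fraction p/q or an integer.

recognized (axles ride arm R): planetary set, 17/26/69 teeth
ring teeth: 17 + 2·26 = 69
17(ω_sun−ω_arm) = −69(ω_ring−ω_arm),  ω_ring = 0, ω_sun = 1
17(1−ω_arm) = −69(0−ω_arm)  ⇒  86·ω_arm = 17  ⇒  ω_arm = 17/86
ω_out/ω_in = 17/86

17/86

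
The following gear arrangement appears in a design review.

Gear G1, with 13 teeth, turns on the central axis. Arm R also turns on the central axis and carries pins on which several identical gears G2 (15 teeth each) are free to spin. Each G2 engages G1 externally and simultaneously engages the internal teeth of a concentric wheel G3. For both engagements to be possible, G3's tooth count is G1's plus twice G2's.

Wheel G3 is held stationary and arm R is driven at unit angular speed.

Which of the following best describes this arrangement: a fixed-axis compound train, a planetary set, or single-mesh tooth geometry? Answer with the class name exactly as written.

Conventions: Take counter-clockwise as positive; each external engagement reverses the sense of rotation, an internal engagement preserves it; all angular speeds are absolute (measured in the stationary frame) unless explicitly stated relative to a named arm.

planetary set

recognized (axles ride arm R): planetary set, 13/15/43 teeth
classification: planetary set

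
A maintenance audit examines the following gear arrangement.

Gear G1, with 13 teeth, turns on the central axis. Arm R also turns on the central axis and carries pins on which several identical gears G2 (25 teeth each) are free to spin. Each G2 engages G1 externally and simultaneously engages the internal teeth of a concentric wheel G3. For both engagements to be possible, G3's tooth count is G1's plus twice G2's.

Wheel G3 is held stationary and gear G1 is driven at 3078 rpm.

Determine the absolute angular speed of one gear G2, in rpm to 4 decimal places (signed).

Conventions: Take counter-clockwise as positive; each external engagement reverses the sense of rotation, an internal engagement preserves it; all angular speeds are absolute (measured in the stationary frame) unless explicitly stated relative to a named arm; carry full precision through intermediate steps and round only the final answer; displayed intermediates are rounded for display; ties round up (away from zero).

-800.2800 rpm

topology: planetary set — G1 13T / G2 25T / G3 63T, arm = carrier (Willis)
normalise by the input: solve with ω_sun = 1, then scale by 3078 rpm
ring teeth: 13 + 2·25 = 63
13(ω_sun−ω_arm) = −63(ω_ring−ω_arm),  ω_ring = 0, ω_sun = 1
13(1−ω_arm) = −63(0−ω_arm)  ⇒  76·ω_arm = 13  ⇒  ω_arm = 13/76
sun–planet mesh: 13·(1−13/76) = −25·(ω_p−ω_arm)  ⇒  ω_p−ω_arm = -819/1900
ω_p = 13/76 − 819/1900 = -13/50
scale: ω_p = -13/50 × 3078 rpm = -800.2800 rpm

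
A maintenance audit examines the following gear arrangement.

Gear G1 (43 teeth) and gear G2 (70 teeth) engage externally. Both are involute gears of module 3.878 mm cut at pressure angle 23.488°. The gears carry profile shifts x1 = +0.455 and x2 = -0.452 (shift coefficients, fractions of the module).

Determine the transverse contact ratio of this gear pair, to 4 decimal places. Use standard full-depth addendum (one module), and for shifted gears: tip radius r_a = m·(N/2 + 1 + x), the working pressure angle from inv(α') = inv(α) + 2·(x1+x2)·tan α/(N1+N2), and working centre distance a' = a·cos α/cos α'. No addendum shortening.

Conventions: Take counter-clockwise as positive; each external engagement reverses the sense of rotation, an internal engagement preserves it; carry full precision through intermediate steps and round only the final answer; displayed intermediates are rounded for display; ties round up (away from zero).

class = single-mesh tooth geometry [involute pair 43T × 70T, m = 3.878]
base radii: r_b1 = 76.468679, r_b2 = 124.483896
tip radii: r_a1 = 89.019490, r_a2 = 137.855144
inv(α') = inv(23.488°) + 2·(+0.455-0.452)·tan α/(43+70) = 0.02464350  ⇒  α' = 23.49500°
a' = a·cos α / cos α' = 219.1070·cos 23.488°/cos 23.49500° = 219.118632
action lengths: √(r_a1²−r_b1²) = 45.574233, √(r_a2²−r_b2²) = 59.226685
base pitch p_b = π·m·cos α = 11.173648
CR = (45.574233 + 59.226685 − 219.118632·sin 23.49500°)/11.173648 = 1.561272
contact ratio ≈ 1.5613

1.5613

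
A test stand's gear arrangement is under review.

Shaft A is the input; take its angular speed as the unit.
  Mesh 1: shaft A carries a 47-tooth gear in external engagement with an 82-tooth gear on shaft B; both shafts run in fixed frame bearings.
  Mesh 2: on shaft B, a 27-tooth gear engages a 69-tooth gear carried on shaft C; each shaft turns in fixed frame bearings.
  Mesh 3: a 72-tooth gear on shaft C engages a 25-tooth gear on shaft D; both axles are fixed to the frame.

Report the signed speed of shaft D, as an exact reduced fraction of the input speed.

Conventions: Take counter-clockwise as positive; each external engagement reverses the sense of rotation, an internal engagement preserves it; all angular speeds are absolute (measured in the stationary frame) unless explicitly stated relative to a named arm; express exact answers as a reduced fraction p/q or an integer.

-15228/23575

3-mesh fixed-axis compound train (all bearings frame-fixed)
mesh 1 [47T→82T]: |ω|/ω_in = 1×47/82 = 47/82, sense flips to −
mesh 2 [27T→69T]: |ω|/ω_in = (47/82)×27/69 = 423/1886, sense flips to +
mesh 3 [72T→25T]: |ω|/ω_in = (423/1886)×72/25 = 15228/23575, sense flips to −
signed output speed (× input speed) = -15228/23575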